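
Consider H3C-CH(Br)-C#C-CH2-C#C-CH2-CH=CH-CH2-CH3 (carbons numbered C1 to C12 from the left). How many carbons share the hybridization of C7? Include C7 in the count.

C7 is sp (two π bonds).
C1: sp3
C2: sp3
C3: sp ✓
C4: sp ✓
C5: sp3
C6: sp ✓
C7: sp ✓
C8: sp3
C9: sp2
C10: sp2
C11: sp3
C12: sp3
4 carbons are sp.

4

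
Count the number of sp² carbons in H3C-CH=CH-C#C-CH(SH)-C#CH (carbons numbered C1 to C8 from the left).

2

C1: sp3
C2: sp2 ✓
C3: sp2 ✓
C4: sp
C5: sp
C6: sp3
C7: sp
C8: sp
C2, C3 → 2 sp2 carbons.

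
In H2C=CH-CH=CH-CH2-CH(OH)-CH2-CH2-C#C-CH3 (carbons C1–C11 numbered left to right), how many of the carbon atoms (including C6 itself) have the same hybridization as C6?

5

C6 is sp3 (only σ bonds).
C1: sp2
C2: sp2
C3: sp2
C4: sp2
C5: sp3 ✓
C6: sp3 ✓
C7: sp3 ✓
C8: sp3 ✓
C9: sp
C10: sp
C11: sp3 ✓
5 carbons are sp3.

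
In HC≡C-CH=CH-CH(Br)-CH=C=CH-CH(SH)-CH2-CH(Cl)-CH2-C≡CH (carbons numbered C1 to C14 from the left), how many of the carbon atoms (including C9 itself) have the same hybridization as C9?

5

C9 is sp3 (only σ bonds).
C1: sp
C2: sp
C3: sp2
C4: sp2
C5: sp3 ✓
C6: sp2
C7: sp
C8: sp2
C9: sp3 ✓
C10: sp3 ✓
C11: sp3 ✓
C12: sp3 ✓
C13: sp
C14: sp
5 carbons are sp3.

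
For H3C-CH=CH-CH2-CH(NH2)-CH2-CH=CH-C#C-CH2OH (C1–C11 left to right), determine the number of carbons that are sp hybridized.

2

C1: sp3
C2: sp2
C3: sp2
C4: sp3
C5: sp3
C6: sp3
C7: sp2
C8: sp2
C9: sp ✓
C10: sp ✓
C11: sp3
C9, C10 → 2 sp carbons.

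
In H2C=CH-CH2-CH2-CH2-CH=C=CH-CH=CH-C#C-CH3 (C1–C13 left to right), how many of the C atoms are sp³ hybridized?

4

C1: sp2
C2: sp2
C3: sp3 ✓
C4: sp3 ✓
C5: sp3 ✓
C6: sp2
C7: sp
C8: sp2
C9: sp2
C10: sp2
C11: sp
C12: sp
C13: sp3 ✓
C3, C4, C5, C13 → 4 sp3 carbons.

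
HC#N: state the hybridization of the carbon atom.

sp

The carbon atom: 2 σ bonds, plus two π bonds; 2 regions of electron density → sp.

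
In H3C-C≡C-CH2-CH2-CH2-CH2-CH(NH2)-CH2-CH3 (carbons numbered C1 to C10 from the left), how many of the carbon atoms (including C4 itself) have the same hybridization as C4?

C4 is sp3 (only σ bonds).
C1: sp3 ✓
C2: sp
C3: sp
C4: sp3 ✓
C5: sp3 ✓
C6: sp3 ✓
C7: sp3 ✓
C8: sp3 ✓
C9: sp3 ✓
C10: sp3 ✓
8 carbons are sp3.

8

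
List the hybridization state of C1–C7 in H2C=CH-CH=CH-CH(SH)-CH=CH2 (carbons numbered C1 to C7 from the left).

C1: 3 σ bonds, plus one π bond; 3 regions of electron density → sp2.
C2: 3 σ bonds, plus one π bond — 3 electron domains, sp2.
C3: 3 σ bonds, plus one π bond; 3 regions of electron density → sp2.
C4 (3 σ bonds, plus one π bond) has steric number 3: sp2.
C5 (4 σ bonds) has steric number 4: sp3.
C6: 3 σ bonds, plus one π bond; 3 regions of electron density → sp2.
C7 carries 3 σ bonds, plus one π bond, giving a steric number of 3, so it is sp2.

C1 sp2, C2 sp2, C3 sp2, C4 sp2, C5 sp3, C6 sp2, C7 sp2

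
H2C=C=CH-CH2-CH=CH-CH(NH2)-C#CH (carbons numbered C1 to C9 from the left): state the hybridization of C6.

C6: 3 σ bonds, plus one π bond — 3 electron domains, sp2.

sp^2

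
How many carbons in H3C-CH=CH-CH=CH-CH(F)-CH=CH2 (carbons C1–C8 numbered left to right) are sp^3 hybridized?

2

C1: sp3 ✓
C2: sp2
C3: sp2
C4: sp2
C5: sp2
C6: sp3 ✓
C7: sp2
C8: sp2
C1, C6 → 2 sp3 carbons.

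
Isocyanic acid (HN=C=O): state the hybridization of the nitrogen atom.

The nitrogen atom is sp2: 2 σ bonds and 1 lone pair, plus one π bond, 3 electron-density regions.

sp²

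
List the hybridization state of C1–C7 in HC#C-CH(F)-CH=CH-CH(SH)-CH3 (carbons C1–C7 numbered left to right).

C1 sp, C2 sp, C3 sp3, C4 sp2, C5 sp2, C6 sp3, C7 sp3

C1: 2 σ bonds, plus two π bonds; 2 regions of electron density → sp.
C2: 2 σ bonds, plus two π bonds — 2 electron domains, sp.
C3 (4 σ bonds) has steric number 4: sp3.
C4 — 3 σ bonds, plus one π bond. Steric number 3, so sp2.
C5 is sp2: 3 σ bonds, plus one π bond, 3 electron-density regions.
C6 has 4 σ bonds: steric number 4 → sp3.
C7 has 4 σ bonds: steric number 4 → sp3.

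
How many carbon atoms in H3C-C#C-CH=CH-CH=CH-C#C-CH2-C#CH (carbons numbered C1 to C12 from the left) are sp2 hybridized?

C1: sp3
C2: sp
C3: sp
C4: sp2 ✓
C5: sp2 ✓
C6: sp2 ✓
C7: sp2 ✓
C8: sp
C9: sp
C10: sp3
C11: sp
C12: sp
C4, C5, C6, C7 → 4 sp2 carbons.

4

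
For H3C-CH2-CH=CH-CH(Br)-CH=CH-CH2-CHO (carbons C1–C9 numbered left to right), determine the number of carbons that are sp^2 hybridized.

5

C1: sp3
C2: sp3
C3: sp2 ✓
C4: sp2 ✓
C5: sp3
C6: sp2 ✓
C7: sp2 ✓
C8: sp3
C9: sp2 ✓
C3, C4, C6, C7, C9 → 5 sp2 carbons.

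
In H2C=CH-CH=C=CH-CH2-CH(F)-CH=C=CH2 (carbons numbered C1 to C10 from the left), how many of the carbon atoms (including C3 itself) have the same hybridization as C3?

6

C3 is sp2 (one π bond).
C1: sp2 ✓
C2: sp2 ✓
C3: sp2 ✓
C4: sp
C5: sp2 ✓
C6: sp3
C7: sp3
C8: sp2 ✓
C9: sp
C10: sp2 ✓
6 carbons are sp2.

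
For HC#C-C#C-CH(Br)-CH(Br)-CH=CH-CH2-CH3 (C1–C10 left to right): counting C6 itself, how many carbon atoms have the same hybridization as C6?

4

C6 is sp3 (only σ bonds).
C1: sp
C2: sp
C3: sp
C4: sp
C5: sp3 ✓
C6: sp3 ✓
C7: sp2
C8: sp2
C9: sp3 ✓
C10: sp3 ✓
4 carbons are sp3.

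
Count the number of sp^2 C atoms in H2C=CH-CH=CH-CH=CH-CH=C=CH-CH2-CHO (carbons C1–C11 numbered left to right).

C1: sp2 ✓
C2: sp2 ✓
C3: sp2 ✓
C4: sp2 ✓
C5: sp2 ✓
C6: sp2 ✓
C7: sp2 ✓
C8: sp
C9: sp2 ✓
C10: sp3
C11: sp2 ✓
C1, C2, C3, C4, C5, C6, C7, C9, C11 → 9 sp2 carbons.

9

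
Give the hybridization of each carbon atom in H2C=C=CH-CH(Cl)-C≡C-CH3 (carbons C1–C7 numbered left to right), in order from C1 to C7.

C1 sp2, C2 sp, C3 sp2, C4 sp3, C5 sp, C6 sp, C7 sp3

C1 has 3 σ bonds, plus one π bond: steric number 3 → sp2.
C2 is sp: 2 σ bonds, plus two π bonds, 2 electron-density regions.
C3 has 3 σ bonds, plus one π bond: steric number 3 → sp2.
C4: 4 σ bonds — 4 electron domains, sp3.
C5 carries 2 σ bonds, plus two π bonds, giving a steric number of 2, so it is sp.
C6 (2 σ bonds, plus two π bonds) has steric number 2: sp.
C7: 4 σ bonds; 4 regions of electron density → sp3.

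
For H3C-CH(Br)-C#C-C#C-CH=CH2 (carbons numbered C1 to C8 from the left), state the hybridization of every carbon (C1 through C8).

C1 sp3, C2 sp3, C3 sp, C4 sp, C5 sp, C6 sp, C7 sp2, C8 sp2

C1: 4 σ bonds; 4 regions of electron density → sp3.
C2 (4 σ bonds) has steric number 4: sp3.
C3 has 2 σ bonds, plus two π bonds: steric number 2 → sp.
C4 carries 2 σ bonds, plus two π bonds, giving a steric number of 2, so it is sp.
C5 is sp: 2 σ bonds, plus two π bonds, 2 electron-density regions.
C6 has 2 σ bonds, plus two π bonds: steric number 2 → sp.
C7 carries 3 σ bonds, plus one π bond, giving a steric number of 3, so it is sp2.
C8 carries 3 σ bonds, plus one π bond, giving a steric number of 3, so it is sp2.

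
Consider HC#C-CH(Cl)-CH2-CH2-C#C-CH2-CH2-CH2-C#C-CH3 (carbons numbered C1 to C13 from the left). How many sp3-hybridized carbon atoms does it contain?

C1: sp
C2: sp
C3: sp3 ✓
C4: sp3 ✓
C5: sp3 ✓
C6: sp
C7: sp
C8: sp3 ✓
C9: sp3 ✓
C10: sp3 ✓
C11: sp
C12: sp
C13: sp3 ✓
C3, C4, C5, C8, C9, C10, C13 → 7 sp3 carbons.

7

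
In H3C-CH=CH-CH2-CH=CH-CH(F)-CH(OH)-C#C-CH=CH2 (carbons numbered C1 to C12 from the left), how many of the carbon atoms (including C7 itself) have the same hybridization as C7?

4

C7 is sp3 (only σ bonds).
C1: sp3 ✓
C2: sp2
C3: sp2
C4: sp3 ✓
C5: sp2
C6: sp2
C7: sp3 ✓
C8: sp3 ✓
C9: sp
C10: sp
C11: sp2
C12: sp2
4 carbons are sp3.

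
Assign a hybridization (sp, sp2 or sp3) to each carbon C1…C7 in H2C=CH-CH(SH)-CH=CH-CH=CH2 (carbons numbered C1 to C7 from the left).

C1 carries 3 σ bonds, plus one π bond, giving a steric number of 3, so it is sp2.
C2 has 3 σ bonds, plus one π bond: steric number 3 → sp2.
C3 has 4 σ bonds: steric number 4 → sp3.
C4 (3 σ bonds, plus one π bond) has steric number 3: sp2.
C5 is sp2: 3 σ bonds, plus one π bond, 3 electron-density regions.
C6: 3 σ bonds, plus one π bond; 3 regions of electron density → sp2.
C7 — 3 σ bonds, plus one π bond. Steric number 3, so sp2.

C1 sp2, C2 sp2, C3 sp3, C4 sp2, C5 sp2, C6 sp2, C7 sp2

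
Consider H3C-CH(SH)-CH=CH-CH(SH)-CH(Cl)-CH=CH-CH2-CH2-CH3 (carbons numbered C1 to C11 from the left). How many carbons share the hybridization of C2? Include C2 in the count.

7

C2 is sp3 (only σ bonds).
C1: sp3 ✓
C2: sp3 ✓
C3: sp2
C4: sp2
C5: sp3 ✓
C6: sp3 ✓
C7: sp2
C8: sp2
C9: sp3 ✓
C10: sp3 ✓
C11: sp3 ✓
7 carbons are sp3.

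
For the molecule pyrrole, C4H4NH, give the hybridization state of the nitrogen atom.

N has three σ bonds; its lone pair occupies the p orbital and is part of the aromatic π system, so N is sp2 (not the sp3 a naive steric count of 4 would give).

sp^2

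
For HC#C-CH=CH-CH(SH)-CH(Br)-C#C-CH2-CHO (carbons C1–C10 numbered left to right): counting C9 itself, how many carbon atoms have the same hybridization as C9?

C9 is sp3 (only σ bonds).
C1: sp
C2: sp
C3: sp2
C4: sp2
C5: sp3 ✓
C6: sp3 ✓
C7: sp
C8: sp
C9: sp3 ✓
C10: sp2
3 carbons are sp3.

3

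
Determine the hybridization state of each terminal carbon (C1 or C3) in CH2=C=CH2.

sp²

Each terminal carbon (C1 or C3) has 3 σ bonds, plus one π bond: steric number 3 → sp2.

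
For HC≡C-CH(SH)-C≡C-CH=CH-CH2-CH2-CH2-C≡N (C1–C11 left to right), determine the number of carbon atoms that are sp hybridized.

5

C1: sp ✓
C2: sp ✓
C3: sp3
C4: sp ✓
C5: sp ✓
C6: sp2
C7: sp2
C8: sp3
C9: sp3
C10: sp3
C11: sp ✓
C1, C2, C4, C5, C11 → 5 sp carbons.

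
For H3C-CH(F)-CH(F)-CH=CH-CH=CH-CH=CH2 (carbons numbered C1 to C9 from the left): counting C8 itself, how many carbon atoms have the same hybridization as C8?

6

C8 is sp2 (one π bond).
C1: sp3
C2: sp3
C3: sp3
C4: sp2 ✓
C5: sp2 ✓
C6: sp2 ✓
C7: sp2 ✓
C8: sp2 ✓
C9: sp2 ✓
6 carbons are sp2.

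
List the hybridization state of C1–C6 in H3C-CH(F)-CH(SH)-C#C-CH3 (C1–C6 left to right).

C1 sp3, C2 sp3, C3 sp3, C4 sp, C5 sp, C6 sp3

C1: 4 σ bonds; 4 regions of electron density → sp3.
C2 has 4 σ bonds: steric number 4 → sp3.
C3 has 4 σ bonds: steric number 4 → sp3.
C4 carries 2 σ bonds, plus two π bonds, giving a steric number of 2, so it is sp.
C5 (2 σ bonds, plus two π bonds) has steric number 2: sp.
C6 is sp3: 4 σ bonds, 4 electron-density regions.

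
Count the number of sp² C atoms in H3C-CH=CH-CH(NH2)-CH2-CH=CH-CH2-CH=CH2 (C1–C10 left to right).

C1: sp3
C2: sp2 ✓
C3: sp2 ✓
C4: sp3
C5: sp3
C6: sp2 ✓
C7: sp2 ✓
C8: sp3
C9: sp2 ✓
C10: sp2 ✓
C2, C3, C6, C7, C9, C10 → 6 sp2 carbons.

6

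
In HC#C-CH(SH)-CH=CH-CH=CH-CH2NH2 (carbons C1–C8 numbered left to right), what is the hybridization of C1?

C1 carries 2 σ bonds, plus two π bonds, giving a steric number of 2, so it is sp.

sp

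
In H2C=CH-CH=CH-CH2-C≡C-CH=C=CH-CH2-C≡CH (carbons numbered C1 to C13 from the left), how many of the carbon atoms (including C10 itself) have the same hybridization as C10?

C10 is sp2 (one π bond).
C1: sp2 ✓
C2: sp2 ✓
C3: sp2 ✓
C4: sp2 ✓
C5: sp3
C6: sp
C7: sp
C8: sp2 ✓
C9: sp
C10: sp2 ✓
C11: sp3
C12: sp
C13: sp
6 carbons are sp2.

6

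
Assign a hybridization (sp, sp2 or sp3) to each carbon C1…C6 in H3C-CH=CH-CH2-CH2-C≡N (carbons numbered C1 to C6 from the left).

C1 is sp3: 4 σ bonds, 4 electron-density regions.
C2 (3 σ bonds, plus one π bond) has steric number 3: sp2.
C3 is sp2: 3 σ bonds, plus one π bond, 3 electron-density regions.
C4 carries 4 σ bonds, giving a steric number of 4, so it is sp3.
C5: 4 σ bonds — 4 electron domains, sp3.
C6 carries 2 σ bonds, plus two π bonds, giving a steric number of 2, so it is sp.

C1 sp3, C2 sp2, C3 sp2, C4 sp3, C5 sp3, C6 sp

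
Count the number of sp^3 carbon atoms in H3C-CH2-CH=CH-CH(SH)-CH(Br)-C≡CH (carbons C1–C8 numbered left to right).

4

C1: sp3 ✓
C2: sp3 ✓
C3: sp2
C4: sp2
C5: sp3 ✓
C6: sp3 ✓
C7: sp
C8: sp
C1, C2, C5, C6 → 4 sp3 carbons.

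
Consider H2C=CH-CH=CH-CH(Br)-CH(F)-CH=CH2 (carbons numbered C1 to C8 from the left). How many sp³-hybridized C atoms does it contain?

C1: sp2
C2: sp2
C3: sp2
C4: sp2
C5: sp3 ✓
C6: sp3 ✓
C7: sp2
C8: sp2
C5, C6 → 2 sp3 carbons.

2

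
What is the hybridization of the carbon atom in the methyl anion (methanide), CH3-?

sp^3

Three σ bonds + one lone pair = steric number 4 → sp3, pyramidal.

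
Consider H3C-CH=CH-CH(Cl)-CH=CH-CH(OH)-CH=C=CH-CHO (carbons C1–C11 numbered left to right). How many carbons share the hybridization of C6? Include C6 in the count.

C6 is sp2 (one π bond).
C1: sp3
C2: sp2 ✓
C3: sp2 ✓
C4: sp3
C5: sp2 ✓
C6: sp2 ✓
C7: sp3
C8: sp2 ✓
C9: sp
C10: sp2 ✓
C11: sp2 ✓
7 carbons are sp2.

7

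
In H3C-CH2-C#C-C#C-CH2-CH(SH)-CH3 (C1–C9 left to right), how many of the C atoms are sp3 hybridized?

5

C1: sp3 ✓
C2: sp3 ✓
C3: sp
C4: sp
C5: sp
C6: sp
C7: sp3 ✓
C8: sp3 ✓
C9: sp3 ✓
C1, C2, C7, C8, C9 → 5 sp3 carbons.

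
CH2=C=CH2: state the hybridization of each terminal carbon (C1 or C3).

sp²

Each terminal carbon (C1 or C3) has 3 σ bonds, plus one π bond: steric number 3 → sp2.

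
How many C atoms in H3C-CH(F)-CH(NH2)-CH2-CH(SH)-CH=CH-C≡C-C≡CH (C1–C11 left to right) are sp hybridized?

C1: sp3
C2: sp3
C3: sp3
C4: sp3
C5: sp3
C6: sp2
C7: sp2
C8: sp ✓
C9: sp ✓
C10: sp ✓
C11: sp ✓
C8, C9, C10, C11 → 4 sp carbons.

4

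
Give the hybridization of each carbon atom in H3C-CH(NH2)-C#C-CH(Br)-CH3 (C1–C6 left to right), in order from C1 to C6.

C1 is sp3: 4 σ bonds, 4 electron-density regions.
C2 is sp3: 4 σ bonds, 4 electron-density regions.
C3: 2 σ bonds, plus two π bonds; 2 regions of electron density → sp.
C4: 2 σ bonds, plus two π bonds — 2 electron domains, sp.
C5 carries 4 σ bonds, giving a steric number of 4, so it is sp3.
C6: 4 σ bonds — 4 electron domains, sp3.

C1 sp3, C2 sp3, C3 sp, C4 sp, C5 sp3, C6 sp3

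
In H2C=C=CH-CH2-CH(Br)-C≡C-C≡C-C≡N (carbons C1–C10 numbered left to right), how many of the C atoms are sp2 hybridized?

C1: sp2 ✓
C2: sp
C3: sp2 ✓
C4: sp3
C5: sp3
C6: sp
C7: sp
C8: sp
C9: sp
C10: sp
C1, C3 → 2 sp2 carbons.

2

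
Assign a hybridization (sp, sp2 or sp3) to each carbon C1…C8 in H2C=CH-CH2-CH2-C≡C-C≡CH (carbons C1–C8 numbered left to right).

C1 sp2, C2 sp2, C3 sp3, C4 sp3, C5 sp, C6 sp, C7 sp, C8 sp

C1 is sp2: 3 σ bonds, plus one π bond, 3 electron-density regions.
C2: 3 σ bonds, plus one π bond — 3 electron domains, sp2.
C3: 4 σ bonds; 4 regions of electron density → sp3.
C4 — 4 σ bonds. Steric number 4, so sp3.
C5 carries 2 σ bonds, plus two π bonds, giving a steric number of 2, so it is sp.
C6 (2 σ bonds, plus two π bonds) has steric number 2: sp.
C7 has 2 σ bonds, plus two π bonds: steric number 2 → sp.
C8: 2 σ bonds, plus two π bonds — 2 electron domains, sp.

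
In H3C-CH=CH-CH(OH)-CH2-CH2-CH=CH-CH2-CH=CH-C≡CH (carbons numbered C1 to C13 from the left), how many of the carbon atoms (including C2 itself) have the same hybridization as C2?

6

C2 is sp2 (one π bond).
C1: sp3
C2: sp2 ✓
C3: sp2 ✓
C4: sp3
C5: sp3
C6: sp3
C7: sp2 ✓
C8: sp2 ✓
C9: sp3
C10: sp2 ✓
C11: sp2 ✓
C12: sp
C13: sp
6 carbons are sp2.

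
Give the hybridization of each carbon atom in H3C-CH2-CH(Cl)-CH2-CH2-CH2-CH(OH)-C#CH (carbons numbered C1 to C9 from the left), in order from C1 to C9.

C1 sp3, C2 sp3, C3 sp3, C4 sp3, C5 sp3, C6 sp3, C7 sp3, C8 sp, C9 sp

C1 has 4 σ bonds: steric number 4 → sp3.
C2 (4 σ bonds) has steric number 4: sp3.
C3: 4 σ bonds; 4 regions of electron density → sp3.
C4: 4 σ bonds — 4 electron domains, sp3.
C5 (4 σ bonds) has steric number 4: sp3.
C6: 4 σ bonds — 4 electron domains, sp3.
C7 has 4 σ bonds: steric number 4 → sp3.
C8: 2 σ bonds, plus two π bonds — 2 electron domains, sp.
C9 (2 σ bonds, plus two π bonds) has steric number 2: sp.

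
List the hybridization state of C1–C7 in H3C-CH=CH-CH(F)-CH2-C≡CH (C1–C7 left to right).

C1 has 4 σ bonds: steric number 4 → sp3.
C2: 3 σ bonds, plus one π bond — 3 electron domains, sp2.
C3 (3 σ bonds, plus one π bond) has steric number 3: sp2.
C4: 4 σ bonds — 4 electron domains, sp3.
C5: 4 σ bonds; 4 regions of electron density → sp3.
C6 has 2 σ bonds, plus two π bonds: steric number 2 → sp.
C7: 2 σ bonds, plus two π bonds; 2 regions of electron density → sp.

C1 sp3, C2 sp2, C3 sp2, C4 sp3, C5 sp3, C6 sp, C7 sp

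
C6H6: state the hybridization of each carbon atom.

sp^2

Every ring carbon has three σ bonds and contributes one p electron to the aromatic π system.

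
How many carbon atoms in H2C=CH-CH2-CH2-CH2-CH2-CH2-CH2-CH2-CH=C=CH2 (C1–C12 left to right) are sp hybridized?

1

C1: sp2
C2: sp2
C3: sp3
C4: sp3
C5: sp3
C6: sp3
C7: sp3
C8: sp3
C9: sp3
C10: sp2
C11: sp ✓
C12: sp2
C11 → 1 sp carbon.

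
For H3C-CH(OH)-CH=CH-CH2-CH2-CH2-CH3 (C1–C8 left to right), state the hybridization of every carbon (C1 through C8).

C1: 4 σ bonds; 4 regions of electron density → sp3.
C2 is sp3: 4 σ bonds, 4 electron-density regions.
C3 is sp2: 3 σ bonds, plus one π bond, 3 electron-density regions.
C4 — 3 σ bonds, plus one π bond. Steric number 3, so sp2.
C5 is sp3: 4 σ bonds, 4 electron-density regions.
C6 carries 4 σ bonds, giving a steric number of 4, so it is sp3.
C7 (4 σ bonds) has steric number 4: sp3.
C8 (4 σ bonds) has steric number 4: sp3.

C1 sp3, C2 sp3, C3 sp2, C4 sp2, C5 sp3, C6 sp3, C7 sp3, C8 sp3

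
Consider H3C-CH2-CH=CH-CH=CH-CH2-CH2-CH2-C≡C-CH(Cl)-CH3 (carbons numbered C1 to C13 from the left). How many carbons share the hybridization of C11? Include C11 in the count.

2

C11 is sp (two π bonds).
C1: sp3
C2: sp3
C3: sp2
C4: sp2
C5: sp2
C6: sp2
C7: sp3
C8: sp3
C9: sp3
C10: sp ✓
C11: sp ✓
C12: sp3
C13: sp3
2 carbons are sp.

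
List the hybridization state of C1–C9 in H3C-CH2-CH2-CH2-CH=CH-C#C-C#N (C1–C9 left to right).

C1 sp3, C2 sp3, C3 sp3, C4 sp3, C5 sp2, C6 sp2, C7 sp, C8 sp, C9 sp

C1 is sp3: 4 σ bonds, 4 electron-density regions.
C2 has 4 σ bonds: steric number 4 → sp3.
C3 — 4 σ bonds. Steric number 4, so sp3.
C4 carries 4 σ bonds, giving a steric number of 4, so it is sp3.
C5 has 3 σ bonds, plus one π bond: steric number 3 → sp2.
C6 (3 σ bonds, plus one π bond) has steric number 3: sp2.
C7 (2 σ bonds, plus two π bonds) has steric number 2: sp.
C8 — 2 σ bonds, plus two π bonds. Steric number 2, so sp.
C9: 2 σ bonds, plus two π bonds; 2 regions of electron density → sp.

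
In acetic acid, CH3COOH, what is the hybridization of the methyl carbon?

sp³

The methyl carbon (4 σ bonds) has steric number 4: sp3.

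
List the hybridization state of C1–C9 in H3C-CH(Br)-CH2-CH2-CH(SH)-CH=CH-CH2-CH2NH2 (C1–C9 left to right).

C1 sp3, C2 sp3, C3 sp3, C4 sp3, C5 sp3, C6 sp2, C7 sp2, C8 sp3, C9 sp3

C1 (4 σ bonds) has steric number 4: sp3.
C2 (4 σ bonds) has steric number 4: sp3.
C3: 4 σ bonds — 4 electron domains, sp3.
C4 carries 4 σ bonds, giving a steric number of 4, so it is sp3.
C5 (4 σ bonds) has steric number 4: sp3.
C6 has 3 σ bonds, plus one π bond: steric number 3 → sp2.
C7: 3 σ bonds, plus one π bond; 3 regions of electron density → sp2.
C8 has 4 σ bonds: steric number 4 → sp3.
C9 carries 4 σ bonds, giving a steric number of 4, so it is sp3.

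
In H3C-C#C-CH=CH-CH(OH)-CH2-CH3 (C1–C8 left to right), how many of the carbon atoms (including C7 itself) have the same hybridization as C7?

C7 is sp3 (only σ bonds).
C1: sp3 ✓
C2: sp
C3: sp
C4: sp2
C5: sp2
C6: sp3 ✓
C7: sp3 ✓
C8: sp3 ✓
4 carbons are sp3.

4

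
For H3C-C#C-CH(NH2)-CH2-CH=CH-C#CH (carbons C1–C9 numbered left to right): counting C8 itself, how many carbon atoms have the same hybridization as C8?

4

C8 is sp (two π bonds).
C1: sp3
C2: sp ✓
C3: sp ✓
C4: sp3
C5: sp3
C6: sp2
C7: sp2
C8: sp ✓
C9: sp ✓
4 carbons are sp.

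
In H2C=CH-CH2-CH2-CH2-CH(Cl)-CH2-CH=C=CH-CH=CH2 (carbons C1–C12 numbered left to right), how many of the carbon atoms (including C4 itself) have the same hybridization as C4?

C4 is sp3 (only σ bonds).
C1: sp2
C2: sp2
C3: sp3 ✓
C4: sp3 ✓
C5: sp3 ✓
C6: sp3 ✓
C7: sp3 ✓
C8: sp2
C9: sp
C10: sp2
C11: sp2
C12: sp2
5 carbons are sp3.

5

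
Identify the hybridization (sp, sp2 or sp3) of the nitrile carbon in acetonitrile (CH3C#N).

The nitrile carbon: 2 σ bonds, plus two π bonds — 2 electron domains, sp.

sp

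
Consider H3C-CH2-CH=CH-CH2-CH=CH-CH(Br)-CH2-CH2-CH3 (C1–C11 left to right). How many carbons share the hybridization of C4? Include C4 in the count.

C4 is sp2 (one π bond).
C1: sp3
C2: sp3
C3: sp2 ✓
C4: sp2 ✓
C5: sp3
C6: sp2 ✓
C7: sp2 ✓
C8: sp3
C9: sp3
C10: sp3
C11: sp3
4 carbons are sp2.

4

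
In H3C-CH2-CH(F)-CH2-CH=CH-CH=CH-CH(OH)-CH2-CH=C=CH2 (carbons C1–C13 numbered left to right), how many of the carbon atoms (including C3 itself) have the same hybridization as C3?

C3 is sp3 (only σ bonds).
C1: sp3 ✓
C2: sp3 ✓
C3: sp3 ✓
C4: sp3 ✓
C5: sp2
C6: sp2
C7: sp2
C8: sp2
C9: sp3 ✓
C10: sp3 ✓
C11: sp2
C12: sp
C13: sp2
6 carbons are sp3.

6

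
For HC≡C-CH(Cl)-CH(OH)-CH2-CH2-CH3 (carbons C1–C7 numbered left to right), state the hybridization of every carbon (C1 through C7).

C1 carries 2 σ bonds, plus two π bonds, giving a steric number of 2, so it is sp.
C2: 2 σ bonds, plus two π bonds — 2 electron domains, sp.
C3 carries 4 σ bonds, giving a steric number of 4, so it is sp3.
C4 has 4 σ bonds: steric number 4 → sp3.
C5 (4 σ bonds) has steric number 4: sp3.
C6 (4 σ bonds) has steric number 4: sp3.
C7: 4 σ bonds — 4 electron domains, sp3.

C1 sp, C2 sp, C3 sp3, C4 sp3, C5 sp3, C6 sp3, C7 sp3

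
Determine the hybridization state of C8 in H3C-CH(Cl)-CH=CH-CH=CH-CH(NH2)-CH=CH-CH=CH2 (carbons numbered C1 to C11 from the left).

sp^2

C8: 3 σ bonds, plus one π bond; 3 regions of electron density → sp2.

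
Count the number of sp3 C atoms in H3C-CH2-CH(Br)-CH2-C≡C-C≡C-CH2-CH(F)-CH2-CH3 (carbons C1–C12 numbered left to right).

C1: sp3 ✓
C2: sp3 ✓
C3: sp3 ✓
C4: sp3 ✓
C5: sp
C6: sp
C7: sp
C8: sp
C9: sp3 ✓
C10: sp3 ✓
C11: sp3 ✓
C12: sp3 ✓
C1, C2, C3, C4, C9, C10, C11, C12 → 8 sp3 carbons.

8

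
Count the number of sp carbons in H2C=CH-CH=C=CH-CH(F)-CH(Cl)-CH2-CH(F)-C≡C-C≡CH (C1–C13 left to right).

5

C1: sp2
C2: sp2
C3: sp2
C4: sp ✓
C5: sp2
C6: sp3
C7: sp3
C8: sp3
C9: sp3
C10: sp ✓
C11: sp ✓
C12: sp ✓
C13: sp ✓
C4, C10, C11, C12, C13 → 5 sp carbons.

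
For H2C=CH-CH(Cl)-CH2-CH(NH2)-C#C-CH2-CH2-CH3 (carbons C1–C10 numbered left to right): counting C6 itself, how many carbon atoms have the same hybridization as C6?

C6 is sp (two π bonds).
C1: sp2
C2: sp2
C3: sp3
C4: sp3
C5: sp3
C6: sp ✓
C7: sp ✓
C8: sp3
C9: sp3
C10: sp3
2 carbons are sp.

2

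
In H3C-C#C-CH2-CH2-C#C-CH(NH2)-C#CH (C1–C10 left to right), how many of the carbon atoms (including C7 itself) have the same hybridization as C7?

C7 is sp (two π bonds).
C1: sp3
C2: sp ✓
C3: sp ✓
C4: sp3
C5: sp3
C6: sp ✓
C7: sp ✓
C8: sp3
C9: sp ✓
C10: sp ✓
6 carbons are sp.

6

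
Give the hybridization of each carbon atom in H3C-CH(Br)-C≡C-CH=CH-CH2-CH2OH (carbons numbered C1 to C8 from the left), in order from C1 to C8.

C1 sp3, C2 sp3, C3 sp, C4 sp, C5 sp2, C6 sp2, C7 sp3, C8 sp3

C1 carries 4 σ bonds, giving a steric number of 4, so it is sp3.
C2 is sp3: 4 σ bonds, 4 electron-density regions.
C3: 2 σ bonds, plus two π bonds — 2 electron domains, sp.
C4 is sp: 2 σ bonds, plus two π bonds, 2 electron-density regions.
C5: 3 σ bonds, plus one π bond; 3 regions of electron density → sp2.
C6 carries 3 σ bonds, plus one π bond, giving a steric number of 3, so it is sp2.
C7 (4 σ bonds) has steric number 4: sp3.
C8 (4 σ bonds) has steric number 4: sp3.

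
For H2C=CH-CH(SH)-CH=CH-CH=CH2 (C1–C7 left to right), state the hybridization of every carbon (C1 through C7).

C1 sp2, C2 sp2, C3 sp3, C4 sp2, C5 sp2, C6 sp2, C7 sp2

C1: 3 σ bonds, plus one π bond — 3 electron domains, sp2.
C2 has 3 σ bonds, plus one π bond: steric number 3 → sp2.
C3: 4 σ bonds; 4 regions of electron density → sp3.
C4 (3 σ bonds, plus one π bond) has steric number 3: sp2.
C5 has 3 σ bonds, plus one π bond: steric number 3 → sp2.
C6: 3 σ bonds, plus one π bond — 3 electron domains, sp2.
C7 carries 3 σ bonds, plus one π bond, giving a steric number of 3, so it is sp2.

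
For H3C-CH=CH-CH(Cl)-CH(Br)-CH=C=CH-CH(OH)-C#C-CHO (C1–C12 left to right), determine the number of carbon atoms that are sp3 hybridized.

C1: sp3 ✓
C2: sp2
C3: sp2
C4: sp3 ✓
C5: sp3 ✓
C6: sp2
C7: sp
C8: sp2
C9: sp3 ✓
C10: sp
C11: sp
C12: sp2
C1, C4, C5, C9 → 4 sp3 carbons.

4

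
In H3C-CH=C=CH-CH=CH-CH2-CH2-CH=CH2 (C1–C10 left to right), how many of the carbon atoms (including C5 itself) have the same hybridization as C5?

6

C5 is sp2 (one π bond).
C1: sp3
C2: sp2 ✓
C3: sp
C4: sp2 ✓
C5: sp2 ✓
C6: sp2 ✓
C7: sp3
C8: sp3
C9: sp2 ✓
C10: sp2 ✓
6 carbons are sp2.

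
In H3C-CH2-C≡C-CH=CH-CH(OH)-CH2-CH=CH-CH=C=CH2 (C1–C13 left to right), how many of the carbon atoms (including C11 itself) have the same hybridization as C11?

6

C11 is sp2 (one π bond).
C1: sp3
C2: sp3
C3: sp
C4: sp
C5: sp2 ✓
C6: sp2 ✓
C7: sp3
C8: sp3
C9: sp2 ✓
C10: sp2 ✓
C11: sp2 ✓
C12: sp
C13: sp2 ✓
6 carbons are sp2.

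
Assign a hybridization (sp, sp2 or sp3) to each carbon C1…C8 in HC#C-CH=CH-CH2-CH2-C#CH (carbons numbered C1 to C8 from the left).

C1 (2 σ bonds, plus two π bonds) has steric number 2: sp.
C2 (2 σ bonds, plus two π bonds) has steric number 2: sp.
C3 is sp2: 3 σ bonds, plus one π bond, 3 electron-density regions.
C4 has 3 σ bonds, plus one π bond: steric number 3 → sp2.
C5 is sp3: 4 σ bonds, 4 electron-density regions.
C6: 4 σ bonds; 4 regions of electron density → sp3.
C7: 2 σ bonds, plus two π bonds — 2 electron domains, sp.
C8 carries 2 σ bonds, plus two π bonds, giving a steric number of 2, so it is sp.

C1 sp, C2 sp, C3 sp2, C4 sp2, C5 sp3, C6 sp3, C7 sp, C8 sp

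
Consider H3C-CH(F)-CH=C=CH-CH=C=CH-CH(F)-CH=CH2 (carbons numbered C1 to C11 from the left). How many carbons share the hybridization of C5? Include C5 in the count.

C5 is sp2 (one π bond).
C1: sp3
C2: sp3
C3: sp2 ✓
C4: sp
C5: sp2 ✓
C6: sp2 ✓
C7: sp
C8: sp2 ✓
C9: sp3
C10: sp2 ✓
C11: sp2 ✓
6 carbons are sp2.

6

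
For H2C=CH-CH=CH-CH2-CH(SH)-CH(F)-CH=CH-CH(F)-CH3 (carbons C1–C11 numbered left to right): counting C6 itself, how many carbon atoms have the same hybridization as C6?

5

C6 is sp3 (only σ bonds).
C1: sp2
C2: sp2
C3: sp2
C4: sp2
C5: sp3 ✓
C6: sp3 ✓
C7: sp3 ✓
C8: sp2
C9: sp2
C10: sp3 ✓
C11: sp3 ✓
5 carbons are sp3.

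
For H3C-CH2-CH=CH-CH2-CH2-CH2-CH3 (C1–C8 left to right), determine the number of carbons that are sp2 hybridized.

2

C1: sp3
C2: sp3
C3: sp2 ✓
C4: sp2 ✓
C5: sp3
C6: sp3
C7: sp3
C8: sp3
C3, C4 → 2 sp2 carbons.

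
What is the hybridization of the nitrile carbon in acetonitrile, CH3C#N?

The nitrile carbon has 2 σ bonds, plus two π bonds: steric number 2 → sp.

sp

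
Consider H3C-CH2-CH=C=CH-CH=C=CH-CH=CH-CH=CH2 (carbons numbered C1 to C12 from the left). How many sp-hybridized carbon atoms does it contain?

C1: sp3
C2: sp3
C3: sp2
C4: sp ✓
C5: sp2
C6: sp2
C7: sp ✓
C8: sp2
C9: sp2
C10: sp2
C11: sp2
C12: sp2
C4, C7 → 2 sp carbons.

2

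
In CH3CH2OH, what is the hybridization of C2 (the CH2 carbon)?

C2 (the CH2 carbon) has 4 σ bonds: steric number 4 → sp3.

sp^3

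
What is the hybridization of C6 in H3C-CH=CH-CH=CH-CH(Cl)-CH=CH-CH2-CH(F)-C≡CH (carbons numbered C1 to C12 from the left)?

C6 — 4 σ bonds. Steric number 4, so sp3.

sp^3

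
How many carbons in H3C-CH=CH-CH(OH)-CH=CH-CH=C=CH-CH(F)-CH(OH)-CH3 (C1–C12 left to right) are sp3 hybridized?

C1: sp3 ✓
C2: sp2
C3: sp2
C4: sp3 ✓
C5: sp2
C6: sp2
C7: sp2
C8: sp
C9: sp2
C10: sp3 ✓
C11: sp3 ✓
C12: sp3 ✓
C1, C4, C10, C11, C12 → 5 sp3 carbons.

5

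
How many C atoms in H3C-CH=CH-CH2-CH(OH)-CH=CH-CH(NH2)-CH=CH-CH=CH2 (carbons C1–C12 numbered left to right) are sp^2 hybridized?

C1: sp3
C2: sp2 ✓
C3: sp2 ✓
C4: sp3
C5: sp3
C6: sp2 ✓
C7: sp2 ✓
C8: sp3
C9: sp2 ✓
C10: sp2 ✓
C11: sp2 ✓
C12: sp2 ✓
C2, C3, C6, C7, C9, C10, C11, C12 → 8 sp2 carbons.

8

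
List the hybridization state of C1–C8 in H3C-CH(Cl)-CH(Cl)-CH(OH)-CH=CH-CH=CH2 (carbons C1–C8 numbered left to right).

C1 sp3, C2 sp3, C3 sp3, C4 sp3, C5 sp2, C6 sp2, C7 sp2, C8 sp2

C1 has 4 σ bonds: steric number 4 → sp3.
C2 — 4 σ bonds. Steric number 4, so sp3.
C3 — 4 σ bonds. Steric number 4, so sp3.
C4 carries 4 σ bonds, giving a steric number of 4, so it is sp3.
C5: 3 σ bonds, plus one π bond; 3 regions of electron density → sp2.
C6: 3 σ bonds, plus one π bond; 3 regions of electron density → sp2.
C7 has 3 σ bonds, plus one π bond: steric number 3 → sp2.
C8 is sp2: 3 σ bonds, plus one π bond, 3 electron-density regions.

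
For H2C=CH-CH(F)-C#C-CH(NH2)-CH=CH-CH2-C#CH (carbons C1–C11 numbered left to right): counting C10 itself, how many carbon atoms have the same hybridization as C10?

C10 is sp (two π bonds).
C1: sp2
C2: sp2
C3: sp3
C4: sp ✓
C5: sp ✓
C6: sp3
C7: sp2
C8: sp2
C9: sp3
C10: sp ✓
C11: sp ✓
4 carbons are sp.

4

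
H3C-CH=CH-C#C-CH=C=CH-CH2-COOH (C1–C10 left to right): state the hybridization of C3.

sp2

C3: 3 σ bonds, plus one π bond; 3 regions of electron density → sp2.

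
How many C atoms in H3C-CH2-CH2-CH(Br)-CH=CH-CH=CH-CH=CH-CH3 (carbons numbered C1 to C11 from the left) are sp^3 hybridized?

5

C1: sp3 ✓
C2: sp3 ✓
C3: sp3 ✓
C4: sp3 ✓
C5: sp2
C6: sp2
C7: sp2
C8: sp2
C9: sp2
C10: sp2
C11: sp3 ✓
C1, C2, C3, C4, C11 → 5 sp3 carbons.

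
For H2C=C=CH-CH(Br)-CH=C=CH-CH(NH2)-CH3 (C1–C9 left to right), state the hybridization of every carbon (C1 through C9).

C1: 3 σ bonds, plus one π bond; 3 regions of electron density → sp2.
C2 has 2 σ bonds, plus two π bonds: steric number 2 → sp.
C3: 3 σ bonds, plus one π bond; 3 regions of electron density → sp2.
C4 — 4 σ bonds. Steric number 4, so sp3.
C5 is sp2: 3 σ bonds, plus one π bond, 3 electron-density regions.
C6 has 2 σ bonds, plus two π bonds: steric number 2 → sp.
C7 — 3 σ bonds, plus one π bond. Steric number 3, so sp2.
C8 — 4 σ bonds. Steric number 4, so sp3.
C9 has 4 σ bonds: steric number 4 → sp3.

C1 sp2, C2 sp, C3 sp2, C4 sp3, C5 sp2, C6 sp, C7 sp2, C8 sp3, C9 sp3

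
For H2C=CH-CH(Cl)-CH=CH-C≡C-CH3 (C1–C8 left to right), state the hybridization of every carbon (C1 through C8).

C1 sp2, C2 sp2, C3 sp3, C4 sp2, C5 sp2, C6 sp, C7 sp, C8 sp3

C1: 3 σ bonds, plus one π bond — 3 electron domains, sp2.
C2 carries 3 σ bonds, plus one π bond, giving a steric number of 3, so it is sp2.
C3: 4 σ bonds — 4 electron domains, sp3.
C4 is sp2: 3 σ bonds, plus one π bond, 3 electron-density regions.
C5 carries 3 σ bonds, plus one π bond, giving a steric number of 3, so it is sp2.
C6: 2 σ bonds, plus two π bonds — 2 electron domains, sp.
C7 (2 σ bonds, plus two π bonds) has steric number 2: sp.
C8 — 4 σ bonds. Steric number 4, so sp3.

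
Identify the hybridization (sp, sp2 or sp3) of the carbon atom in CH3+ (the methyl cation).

sp2

Three σ bonds to H, empty p orbital → sp2, trigonal planar.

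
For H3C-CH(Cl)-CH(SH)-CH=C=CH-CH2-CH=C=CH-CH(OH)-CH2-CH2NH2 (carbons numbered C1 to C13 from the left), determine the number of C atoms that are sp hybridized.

C1: sp3
C2: sp3
C3: sp3
C4: sp2
C5: sp ✓
C6: sp2
C7: sp3
C8: sp2
C9: sp ✓
C10: sp2
C11: sp3
C12: sp3
C13: sp3
C5, C9 → 2 sp carbons.

2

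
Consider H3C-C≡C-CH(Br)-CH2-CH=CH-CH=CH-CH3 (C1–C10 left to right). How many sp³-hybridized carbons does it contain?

C1: sp3 ✓
C2: sp
C3: sp
C4: sp3 ✓
C5: sp3 ✓
C6: sp2
C7: sp2
C8: sp2
C9: sp2
C10: sp3 ✓
C1, C4, C5, C10 → 4 sp3 carbons.

4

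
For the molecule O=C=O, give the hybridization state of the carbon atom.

sp

Two σ bonds, two π bonds → steric number 2 → sp.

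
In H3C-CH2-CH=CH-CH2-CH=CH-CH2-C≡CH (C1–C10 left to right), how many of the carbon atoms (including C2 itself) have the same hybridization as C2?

4

C2 is sp3 (only σ bonds).
C1: sp3 ✓
C2: sp3 ✓
C3: sp2
C4: sp2
C5: sp3 ✓
C6: sp2
C7: sp2
C8: sp3 ✓
C9: sp
C10: sp
4 carbons are sp3.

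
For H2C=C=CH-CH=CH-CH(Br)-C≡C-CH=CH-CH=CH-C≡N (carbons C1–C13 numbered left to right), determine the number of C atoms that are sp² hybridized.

8

C1: sp2 ✓
C2: sp
C3: sp2 ✓
C4: sp2 ✓
C5: sp2 ✓
C6: sp3
C7: sp
C8: sp
C9: sp2 ✓
C10: sp2 ✓
C11: sp2 ✓
C12: sp2 ✓
C13: sp
C1, C3, C4, C5, C9, C10, C11, C12 → 8 sp2 carbons.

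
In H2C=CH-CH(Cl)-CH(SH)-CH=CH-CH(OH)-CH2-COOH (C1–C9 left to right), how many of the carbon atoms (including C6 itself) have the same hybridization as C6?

5

C6 is sp2 (one π bond).
C1: sp2 ✓
C2: sp2 ✓
C3: sp3
C4: sp3
C5: sp2 ✓
C6: sp2 ✓
C7: sp3
C8: sp3
C9: sp2 ✓
5 carbons are sp2.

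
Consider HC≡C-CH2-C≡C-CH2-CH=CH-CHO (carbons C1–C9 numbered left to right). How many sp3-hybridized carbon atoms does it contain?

2

C1: sp
C2: sp
C3: sp3 ✓
C4: sp
C5: sp
C6: sp3 ✓
C7: sp2
C8: sp2
C9: sp2
C3, C6 → 2 sp3 carbons.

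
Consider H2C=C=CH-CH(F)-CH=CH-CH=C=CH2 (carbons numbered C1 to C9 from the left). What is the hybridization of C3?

C3 (3 σ bonds, plus one π bond) has steric number 3: sp2.

sp²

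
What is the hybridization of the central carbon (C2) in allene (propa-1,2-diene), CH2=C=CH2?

Two σ bonds and two π bonds (one to each neighbour) → sp.

sp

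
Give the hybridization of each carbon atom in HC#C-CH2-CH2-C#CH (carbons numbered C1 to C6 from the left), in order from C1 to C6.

C1 sp, C2 sp, C3 sp3, C4 sp3, C5 sp, C6 sp

C1: 2 σ bonds, plus two π bonds; 2 regions of electron density → sp.
C2 has 2 σ bonds, plus two π bonds: steric number 2 → sp.
C3 carries 4 σ bonds, giving a steric number of 4, so it is sp3.
C4: 4 σ bonds — 4 electron domains, sp3.
C5: 2 σ bonds, plus two π bonds — 2 electron domains, sp.
C6 — 2 σ bonds, plus two π bonds. Steric number 2, so sp.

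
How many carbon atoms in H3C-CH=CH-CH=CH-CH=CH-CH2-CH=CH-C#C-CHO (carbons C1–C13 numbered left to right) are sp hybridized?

2

C1: sp3
C2: sp2
C3: sp2
C4: sp2
C5: sp2
C6: sp2
C7: sp2
C8: sp3
C9: sp2
C10: sp2
C11: sp ✓
C12: sp ✓
C13: sp2
C11, C12 → 2 sp carbons.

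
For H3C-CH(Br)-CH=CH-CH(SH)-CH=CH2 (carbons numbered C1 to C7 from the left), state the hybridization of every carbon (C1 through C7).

C1 sp3, C2 sp3, C3 sp2, C4 sp2, C5 sp3, C6 sp2, C7 sp2

C1: 4 σ bonds — 4 electron domains, sp3.
C2 has 4 σ bonds: steric number 4 → sp3.
C3: 3 σ bonds, plus one π bond — 3 electron domains, sp2.
C4 (3 σ bonds, plus one π bond) has steric number 3: sp2.
C5 carries 4 σ bonds, giving a steric number of 4, so it is sp3.
C6 has 3 σ bonds, plus one π bond: steric number 3 → sp2.
C7 has 3 σ bonds, plus one π bond: steric number 3 → sp2.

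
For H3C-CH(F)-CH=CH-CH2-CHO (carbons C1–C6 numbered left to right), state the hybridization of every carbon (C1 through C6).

C1 (4 σ bonds) has steric number 4: sp3.
C2 is sp3: 4 σ bonds, 4 electron-density regions.
C3: 3 σ bonds, plus one π bond — 3 electron domains, sp2.
C4 carries 3 σ bonds, plus one π bond, giving a steric number of 3, so it is sp2.
C5: 4 σ bonds; 4 regions of electron density → sp3.
C6 is sp2: 3 σ bonds, plus one π bond, 3 electron-density regions.

C1 sp3, C2 sp3, C3 sp2, C4 sp2, C5 sp3, C6 sp2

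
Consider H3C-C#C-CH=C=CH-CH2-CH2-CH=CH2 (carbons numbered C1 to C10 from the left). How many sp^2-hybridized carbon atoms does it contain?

4

C1: sp3
C2: sp
C3: sp
C4: sp2 ✓
C5: sp
C6: sp2 ✓
C7: sp3
C8: sp3
C9: sp2 ✓
C10: sp2 ✓
C4, C6, C9, C10 → 4 sp2 carbons.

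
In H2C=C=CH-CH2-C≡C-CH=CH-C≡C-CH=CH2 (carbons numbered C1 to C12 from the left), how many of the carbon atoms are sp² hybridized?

6

C1: sp2 ✓
C2: sp
C3: sp2 ✓
C4: sp3
C5: sp
C6: sp
C7: sp2 ✓
C8: sp2 ✓
C9: sp
C10: sp
C11: sp2 ✓
C12: sp2 ✓
C1, C3, C7, C8, C11, C12 → 6 sp2 carbons.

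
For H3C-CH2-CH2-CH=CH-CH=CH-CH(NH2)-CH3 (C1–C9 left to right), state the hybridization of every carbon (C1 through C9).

C1: 4 σ bonds — 4 electron domains, sp3.
C2: 4 σ bonds — 4 electron domains, sp3.
C3: 4 σ bonds; 4 regions of electron density → sp3.
C4: 3 σ bonds, plus one π bond — 3 electron domains, sp2.
C5: 3 σ bonds, plus one π bond — 3 electron domains, sp2.
C6 (3 σ bonds, plus one π bond) has steric number 3: sp2.
C7 has 3 σ bonds, plus one π bond: steric number 3 → sp2.
C8 is sp3: 4 σ bonds, 4 electron-density regions.
C9 carries 4 σ bonds, giving a steric number of 4, so it is sp3.

C1 sp3, C2 sp3, C3 sp3, C4 sp2, C5 sp2, C6 sp2, C7 sp2, C8 sp3, C9 sp3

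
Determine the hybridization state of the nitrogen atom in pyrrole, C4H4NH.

sp²

N has three σ bonds; its lone pair occupies the p orbital and is part of the aromatic π system, so N is sp2 (not the sp3 a naive steric count of 4 would give).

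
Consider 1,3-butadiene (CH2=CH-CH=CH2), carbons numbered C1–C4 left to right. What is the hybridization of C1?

sp2

C1: 3 σ bonds, plus one π bond; 3 regions of electron density → sp2.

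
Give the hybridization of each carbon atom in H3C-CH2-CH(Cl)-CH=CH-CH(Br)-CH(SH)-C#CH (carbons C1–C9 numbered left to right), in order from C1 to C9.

C1 is sp3: 4 σ bonds, 4 electron-density regions.
C2 (4 σ bonds) has steric number 4: sp3.
C3: 4 σ bonds; 4 regions of electron density → sp3.
C4: 3 σ bonds, plus one π bond; 3 regions of electron density → sp2.
C5 (3 σ bonds, plus one π bond) has steric number 3: sp2.
C6 carries 4 σ bonds, giving a steric number of 4, so it is sp3.
C7 (4 σ bonds) has steric number 4: sp3.
C8 (2 σ bonds, plus two π bonds) has steric number 2: sp.
C9 carries 2 σ bonds, plus two π bonds, giving a steric number of 2, so it is sp.

C1 sp3, C2 sp3, C3 sp3, C4 sp2, C5 sp2, C6 sp3, C7 sp3, C8 sp, C9 sp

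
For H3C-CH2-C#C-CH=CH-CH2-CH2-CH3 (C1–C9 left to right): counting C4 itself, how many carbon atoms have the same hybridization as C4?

2

C4 is sp (two π bonds).
C1: sp3
C2: sp3
C3: sp ✓
C4: sp ✓
C5: sp2
C6: sp2
C7: sp3
C8: sp3
C9: sp3
2 carbons are sp.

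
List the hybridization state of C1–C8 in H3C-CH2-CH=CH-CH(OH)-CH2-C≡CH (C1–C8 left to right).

C1 sp3, C2 sp3, C3 sp2, C4 sp2, C5 sp3, C6 sp3, C7 sp, C8 sp

C1 — 4 σ bonds. Steric number 4, so sp3.
C2 carries 4 σ bonds, giving a steric number of 4, so it is sp3.
C3 has 3 σ bonds, plus one π bond: steric number 3 → sp2.
C4 carries 3 σ bonds, plus one π bond, giving a steric number of 3, so it is sp2.
C5 carries 4 σ bonds, giving a steric number of 4, so it is sp3.
C6: 4 σ bonds; 4 regions of electron density → sp3.
C7: 2 σ bonds, plus two π bonds — 2 electron domains, sp.
C8: 2 σ bonds, plus two π bonds; 2 regions of electron density → sp.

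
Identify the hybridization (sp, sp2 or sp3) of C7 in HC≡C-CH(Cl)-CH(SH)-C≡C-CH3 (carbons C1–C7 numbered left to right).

sp^3

C7: 4 σ bonds — 4 electron domains, sp3.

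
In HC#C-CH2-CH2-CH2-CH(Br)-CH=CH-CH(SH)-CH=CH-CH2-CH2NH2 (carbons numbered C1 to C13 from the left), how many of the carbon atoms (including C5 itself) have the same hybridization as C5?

C5 is sp3 (only σ bonds).
C1: sp
C2: sp
C3: sp3 ✓
C4: sp3 ✓
C5: sp3 ✓
C6: sp3 ✓
C7: sp2
C8: sp2
C9: sp3 ✓
C10: sp2
C11: sp2
C12: sp3 ✓
C13: sp3 ✓
7 carbons are sp3.

7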